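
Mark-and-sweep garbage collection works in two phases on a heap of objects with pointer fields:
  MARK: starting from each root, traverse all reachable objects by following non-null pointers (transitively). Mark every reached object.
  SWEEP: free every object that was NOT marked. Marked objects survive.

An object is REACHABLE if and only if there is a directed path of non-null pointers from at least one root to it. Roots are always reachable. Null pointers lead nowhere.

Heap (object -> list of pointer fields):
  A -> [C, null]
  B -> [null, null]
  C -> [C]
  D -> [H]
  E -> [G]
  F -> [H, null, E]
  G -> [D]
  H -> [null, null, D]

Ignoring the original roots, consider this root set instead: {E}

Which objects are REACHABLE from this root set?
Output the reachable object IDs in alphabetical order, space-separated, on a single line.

Answer: D E G H

Derivation:
Roots: E
Mark E: refs=G, marked=E
Mark G: refs=D, marked=E G
Mark D: refs=H, marked=D E G
Mark H: refs=null null D, marked=D E G H
Unmarked (collected): A B C F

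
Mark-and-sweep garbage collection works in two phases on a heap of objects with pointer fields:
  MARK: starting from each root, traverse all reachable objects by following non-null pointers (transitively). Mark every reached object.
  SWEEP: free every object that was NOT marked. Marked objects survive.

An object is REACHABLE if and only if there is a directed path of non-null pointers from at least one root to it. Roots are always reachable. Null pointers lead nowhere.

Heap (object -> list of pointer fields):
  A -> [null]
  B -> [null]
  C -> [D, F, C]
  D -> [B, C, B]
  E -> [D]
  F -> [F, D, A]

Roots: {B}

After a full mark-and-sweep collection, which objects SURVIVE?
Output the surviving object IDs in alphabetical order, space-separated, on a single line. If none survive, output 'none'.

Answer: B

Derivation:
Roots: B
Mark B: refs=null, marked=B
Unmarked (collected): A C D E F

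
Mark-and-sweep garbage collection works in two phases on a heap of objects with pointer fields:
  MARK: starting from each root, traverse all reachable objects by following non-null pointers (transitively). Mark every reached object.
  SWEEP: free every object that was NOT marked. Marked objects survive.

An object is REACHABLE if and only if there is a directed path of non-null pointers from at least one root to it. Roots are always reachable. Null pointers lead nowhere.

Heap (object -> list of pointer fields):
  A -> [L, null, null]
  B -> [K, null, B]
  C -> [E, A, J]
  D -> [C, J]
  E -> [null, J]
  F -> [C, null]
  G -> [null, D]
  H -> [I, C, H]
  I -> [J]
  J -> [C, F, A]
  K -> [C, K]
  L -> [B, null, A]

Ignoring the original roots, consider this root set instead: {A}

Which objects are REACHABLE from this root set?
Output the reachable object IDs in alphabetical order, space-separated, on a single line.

Answer: A B C E F J K L

Derivation:
Roots: A
Mark A: refs=L null null, marked=A
Mark L: refs=B null A, marked=A L
Mark B: refs=K null B, marked=A B L
Mark K: refs=C K, marked=A B K L
Mark C: refs=E A J, marked=A B C K L
Mark E: refs=null J, marked=A B C E K L
Mark J: refs=C F A, marked=A B C E J K L
Mark F: refs=C null, marked=A B C E F J K L
Unmarked (collected): D G H I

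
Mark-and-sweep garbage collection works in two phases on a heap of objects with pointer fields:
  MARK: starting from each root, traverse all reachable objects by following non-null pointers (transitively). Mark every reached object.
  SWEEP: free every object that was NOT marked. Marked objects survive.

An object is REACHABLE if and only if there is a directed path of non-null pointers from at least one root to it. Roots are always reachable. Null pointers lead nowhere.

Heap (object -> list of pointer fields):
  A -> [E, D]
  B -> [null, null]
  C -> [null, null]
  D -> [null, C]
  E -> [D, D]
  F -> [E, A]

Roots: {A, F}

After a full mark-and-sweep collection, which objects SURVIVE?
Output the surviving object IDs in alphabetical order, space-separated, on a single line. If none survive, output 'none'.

Answer: A C D E F

Derivation:
Roots: A F
Mark A: refs=E D, marked=A
Mark F: refs=E A, marked=A F
Mark E: refs=D D, marked=A E F
Mark D: refs=null C, marked=A D E F
Mark C: refs=null null, marked=A C D E F
Unmarked (collected): B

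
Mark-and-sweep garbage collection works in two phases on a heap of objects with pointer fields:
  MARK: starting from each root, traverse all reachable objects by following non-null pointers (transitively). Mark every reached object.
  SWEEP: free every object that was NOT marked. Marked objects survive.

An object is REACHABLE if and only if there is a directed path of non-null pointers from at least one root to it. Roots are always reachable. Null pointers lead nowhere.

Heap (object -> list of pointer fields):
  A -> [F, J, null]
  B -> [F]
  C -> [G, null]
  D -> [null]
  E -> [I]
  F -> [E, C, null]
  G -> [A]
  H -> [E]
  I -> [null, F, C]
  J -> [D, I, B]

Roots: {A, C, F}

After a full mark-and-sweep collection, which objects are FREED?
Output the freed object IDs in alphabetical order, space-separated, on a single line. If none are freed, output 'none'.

Answer: H

Derivation:
Roots: A C F
Mark A: refs=F J null, marked=A
Mark C: refs=G null, marked=A C
Mark F: refs=E C null, marked=A C F
Mark J: refs=D I B, marked=A C F J
Mark G: refs=A, marked=A C F G J
Mark E: refs=I, marked=A C E F G J
Mark D: refs=null, marked=A C D E F G J
Mark I: refs=null F C, marked=A C D E F G I J
Mark B: refs=F, marked=A B C D E F G I J
Unmarked (collected): H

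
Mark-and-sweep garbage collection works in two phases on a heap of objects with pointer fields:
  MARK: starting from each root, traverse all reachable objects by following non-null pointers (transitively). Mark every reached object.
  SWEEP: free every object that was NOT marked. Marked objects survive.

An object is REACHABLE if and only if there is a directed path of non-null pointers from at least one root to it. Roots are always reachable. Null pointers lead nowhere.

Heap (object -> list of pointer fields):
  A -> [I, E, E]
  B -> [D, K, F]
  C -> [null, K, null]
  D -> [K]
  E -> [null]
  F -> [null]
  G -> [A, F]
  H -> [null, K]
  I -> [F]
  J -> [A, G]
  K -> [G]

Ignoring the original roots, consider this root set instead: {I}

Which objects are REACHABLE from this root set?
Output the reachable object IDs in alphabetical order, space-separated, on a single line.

Roots: I
Mark I: refs=F, marked=I
Mark F: refs=null, marked=F I
Unmarked (collected): A B C D E G H J K

Answer: F I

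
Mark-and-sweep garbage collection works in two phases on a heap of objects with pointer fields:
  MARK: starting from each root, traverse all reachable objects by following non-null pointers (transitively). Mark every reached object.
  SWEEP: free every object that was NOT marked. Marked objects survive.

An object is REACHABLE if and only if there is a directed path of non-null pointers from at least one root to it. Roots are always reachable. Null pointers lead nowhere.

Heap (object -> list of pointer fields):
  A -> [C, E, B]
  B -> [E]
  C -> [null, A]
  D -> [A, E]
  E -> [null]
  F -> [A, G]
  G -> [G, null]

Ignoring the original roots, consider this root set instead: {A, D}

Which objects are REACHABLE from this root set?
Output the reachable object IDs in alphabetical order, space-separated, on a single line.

Answer: A B C D E

Derivation:
Roots: A D
Mark A: refs=C E B, marked=A
Mark D: refs=A E, marked=A D
Mark C: refs=null A, marked=A C D
Mark E: refs=null, marked=A C D E
Mark B: refs=E, marked=A B C D E
Unmarked (collected): F G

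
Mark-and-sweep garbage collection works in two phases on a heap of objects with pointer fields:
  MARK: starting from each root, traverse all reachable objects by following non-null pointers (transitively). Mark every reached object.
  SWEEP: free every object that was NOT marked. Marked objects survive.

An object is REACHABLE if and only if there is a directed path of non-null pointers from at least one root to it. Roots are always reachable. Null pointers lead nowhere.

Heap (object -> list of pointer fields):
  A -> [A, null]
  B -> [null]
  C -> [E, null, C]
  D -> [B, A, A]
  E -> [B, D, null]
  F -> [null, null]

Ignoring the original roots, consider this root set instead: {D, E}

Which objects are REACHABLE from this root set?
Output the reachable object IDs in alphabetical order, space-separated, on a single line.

Answer: A B D E

Derivation:
Roots: D E
Mark D: refs=B A A, marked=D
Mark E: refs=B D null, marked=D E
Mark B: refs=null, marked=B D E
Mark A: refs=A null, marked=A B D E
Unmarked (collected): C F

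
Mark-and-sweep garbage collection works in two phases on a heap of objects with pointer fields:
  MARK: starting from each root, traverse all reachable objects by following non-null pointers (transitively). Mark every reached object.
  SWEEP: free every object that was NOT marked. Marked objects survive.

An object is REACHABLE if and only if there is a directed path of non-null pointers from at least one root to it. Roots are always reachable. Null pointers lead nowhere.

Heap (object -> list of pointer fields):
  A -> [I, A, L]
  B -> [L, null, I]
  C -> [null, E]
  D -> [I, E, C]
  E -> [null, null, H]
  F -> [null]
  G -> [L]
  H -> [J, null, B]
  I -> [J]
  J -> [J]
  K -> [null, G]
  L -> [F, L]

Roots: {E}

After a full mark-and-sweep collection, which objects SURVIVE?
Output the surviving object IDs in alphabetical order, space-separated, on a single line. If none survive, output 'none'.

Answer: B E F H I J L

Derivation:
Roots: E
Mark E: refs=null null H, marked=E
Mark H: refs=J null B, marked=E H
Mark J: refs=J, marked=E H J
Mark B: refs=L null I, marked=B E H J
Mark L: refs=F L, marked=B E H J L
Mark I: refs=J, marked=B E H I J L
Mark F: refs=null, marked=B E F H I J L
Unmarked (collected): A C D G K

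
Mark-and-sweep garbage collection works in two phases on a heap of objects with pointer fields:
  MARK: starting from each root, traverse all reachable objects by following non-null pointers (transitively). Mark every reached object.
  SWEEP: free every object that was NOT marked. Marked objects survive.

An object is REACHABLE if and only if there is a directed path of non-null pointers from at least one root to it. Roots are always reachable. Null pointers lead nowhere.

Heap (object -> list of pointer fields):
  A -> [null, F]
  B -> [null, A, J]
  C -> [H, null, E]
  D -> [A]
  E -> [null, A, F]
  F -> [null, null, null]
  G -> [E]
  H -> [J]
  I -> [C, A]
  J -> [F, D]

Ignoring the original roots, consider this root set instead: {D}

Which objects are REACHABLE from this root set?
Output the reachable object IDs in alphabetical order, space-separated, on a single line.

Answer: A D F

Derivation:
Roots: D
Mark D: refs=A, marked=D
Mark A: refs=null F, marked=A D
Mark F: refs=null null null, marked=A D F
Unmarked (collected): B C E G H I J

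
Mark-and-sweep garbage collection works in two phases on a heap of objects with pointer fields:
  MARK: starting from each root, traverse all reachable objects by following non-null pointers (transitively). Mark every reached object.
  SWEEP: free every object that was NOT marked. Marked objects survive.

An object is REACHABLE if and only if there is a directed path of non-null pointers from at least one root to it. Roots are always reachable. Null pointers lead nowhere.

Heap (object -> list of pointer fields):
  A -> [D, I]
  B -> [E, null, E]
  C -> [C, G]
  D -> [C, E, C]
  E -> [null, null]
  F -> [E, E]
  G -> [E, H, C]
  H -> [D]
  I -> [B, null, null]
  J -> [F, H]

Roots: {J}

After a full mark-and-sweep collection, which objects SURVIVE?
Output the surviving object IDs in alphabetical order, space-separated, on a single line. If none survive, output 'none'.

Answer: C D E F G H J

Derivation:
Roots: J
Mark J: refs=F H, marked=J
Mark F: refs=E E, marked=F J
Mark H: refs=D, marked=F H J
Mark E: refs=null null, marked=E F H J
Mark D: refs=C E C, marked=D E F H J
Mark C: refs=C G, marked=C D E F H J
Mark G: refs=E H C, marked=C D E F G H J
Unmarked (collected): A B I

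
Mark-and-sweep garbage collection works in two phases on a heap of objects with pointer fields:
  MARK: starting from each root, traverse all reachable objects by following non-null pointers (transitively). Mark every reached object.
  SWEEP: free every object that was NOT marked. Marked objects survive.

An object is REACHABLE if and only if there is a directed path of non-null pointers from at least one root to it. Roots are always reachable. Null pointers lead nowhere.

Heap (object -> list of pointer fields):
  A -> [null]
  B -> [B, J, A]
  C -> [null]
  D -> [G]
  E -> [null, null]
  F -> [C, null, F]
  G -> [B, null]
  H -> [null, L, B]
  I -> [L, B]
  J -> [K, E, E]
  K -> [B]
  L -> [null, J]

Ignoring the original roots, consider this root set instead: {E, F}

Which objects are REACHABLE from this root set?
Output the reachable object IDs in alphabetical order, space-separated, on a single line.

Answer: C E F

Derivation:
Roots: E F
Mark E: refs=null null, marked=E
Mark F: refs=C null F, marked=E F
Mark C: refs=null, marked=C E F
Unmarked (collected): A B D G H I J K L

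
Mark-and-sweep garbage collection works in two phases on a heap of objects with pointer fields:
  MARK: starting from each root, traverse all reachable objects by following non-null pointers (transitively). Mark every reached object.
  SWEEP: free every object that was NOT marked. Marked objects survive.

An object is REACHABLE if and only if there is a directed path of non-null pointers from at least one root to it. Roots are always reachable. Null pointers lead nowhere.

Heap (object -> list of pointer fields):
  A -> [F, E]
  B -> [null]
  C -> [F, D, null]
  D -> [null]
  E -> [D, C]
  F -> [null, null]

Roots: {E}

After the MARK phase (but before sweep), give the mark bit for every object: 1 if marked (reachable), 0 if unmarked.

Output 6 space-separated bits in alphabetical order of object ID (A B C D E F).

Answer: 0 0 1 1 1 1

Derivation:
Roots: E
Mark E: refs=D C, marked=E
Mark D: refs=null, marked=D E
Mark C: refs=F D null, marked=C D E
Mark F: refs=null null, marked=C D E F
Unmarked (collected): A B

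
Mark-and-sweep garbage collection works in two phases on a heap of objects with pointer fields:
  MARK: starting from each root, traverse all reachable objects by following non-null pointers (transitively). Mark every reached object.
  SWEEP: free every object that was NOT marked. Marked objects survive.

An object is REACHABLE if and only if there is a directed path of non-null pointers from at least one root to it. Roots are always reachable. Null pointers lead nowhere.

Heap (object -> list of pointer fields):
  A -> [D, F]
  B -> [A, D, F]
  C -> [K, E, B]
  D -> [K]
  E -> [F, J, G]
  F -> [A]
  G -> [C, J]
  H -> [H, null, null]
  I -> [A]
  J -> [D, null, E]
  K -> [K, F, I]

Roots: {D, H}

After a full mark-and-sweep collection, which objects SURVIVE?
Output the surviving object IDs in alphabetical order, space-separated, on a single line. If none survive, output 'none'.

Roots: D H
Mark D: refs=K, marked=D
Mark H: refs=H null null, marked=D H
Mark K: refs=K F I, marked=D H K
Mark F: refs=A, marked=D F H K
Mark I: refs=A, marked=D F H I K
Mark A: refs=D F, marked=A D F H I K
Unmarked (collected): B C E G J

Answer: A D F H I K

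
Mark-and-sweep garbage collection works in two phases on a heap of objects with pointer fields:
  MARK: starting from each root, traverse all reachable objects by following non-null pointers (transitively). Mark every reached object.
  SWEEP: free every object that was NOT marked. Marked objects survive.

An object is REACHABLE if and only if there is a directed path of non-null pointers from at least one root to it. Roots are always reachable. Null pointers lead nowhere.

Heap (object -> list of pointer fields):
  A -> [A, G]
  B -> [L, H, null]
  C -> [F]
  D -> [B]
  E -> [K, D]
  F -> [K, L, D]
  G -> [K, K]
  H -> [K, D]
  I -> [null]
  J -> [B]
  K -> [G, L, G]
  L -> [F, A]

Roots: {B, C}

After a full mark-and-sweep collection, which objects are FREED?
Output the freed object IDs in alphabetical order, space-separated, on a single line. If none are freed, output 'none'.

Answer: E I J

Derivation:
Roots: B C
Mark B: refs=L H null, marked=B
Mark C: refs=F, marked=B C
Mark L: refs=F A, marked=B C L
Mark H: refs=K D, marked=B C H L
Mark F: refs=K L D, marked=B C F H L
Mark A: refs=A G, marked=A B C F H L
Mark K: refs=G L G, marked=A B C F H K L
Mark D: refs=B, marked=A B C D F H K L
Mark G: refs=K K, marked=A B C D F G H K L
Unmarked (collected): E I J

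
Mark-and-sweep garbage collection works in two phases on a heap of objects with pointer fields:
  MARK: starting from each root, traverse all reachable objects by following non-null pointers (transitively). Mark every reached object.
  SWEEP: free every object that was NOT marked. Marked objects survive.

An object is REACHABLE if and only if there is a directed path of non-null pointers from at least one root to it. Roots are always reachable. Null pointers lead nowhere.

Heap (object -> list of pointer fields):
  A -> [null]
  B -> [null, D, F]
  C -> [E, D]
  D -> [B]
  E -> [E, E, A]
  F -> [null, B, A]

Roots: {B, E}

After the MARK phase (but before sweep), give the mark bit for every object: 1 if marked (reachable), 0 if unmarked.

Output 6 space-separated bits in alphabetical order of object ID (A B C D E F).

Answer: 1 1 0 1 1 1

Derivation:
Roots: B E
Mark B: refs=null D F, marked=B
Mark E: refs=E E A, marked=B E
Mark D: refs=B, marked=B D E
Mark F: refs=null B A, marked=B D E F
Mark A: refs=null, marked=A B D E F
Unmarked (collected): C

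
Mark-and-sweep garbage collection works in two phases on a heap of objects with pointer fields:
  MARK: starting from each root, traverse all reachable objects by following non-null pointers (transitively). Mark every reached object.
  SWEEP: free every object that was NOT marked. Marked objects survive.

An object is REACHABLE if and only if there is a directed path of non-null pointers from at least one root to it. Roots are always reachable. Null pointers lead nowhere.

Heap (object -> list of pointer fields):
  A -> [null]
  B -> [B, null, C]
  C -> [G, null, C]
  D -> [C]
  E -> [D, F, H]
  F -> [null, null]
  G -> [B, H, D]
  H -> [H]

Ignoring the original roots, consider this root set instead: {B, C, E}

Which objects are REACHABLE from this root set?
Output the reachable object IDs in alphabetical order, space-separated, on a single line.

Answer: B C D E F G H

Derivation:
Roots: B C E
Mark B: refs=B null C, marked=B
Mark C: refs=G null C, marked=B C
Mark E: refs=D F H, marked=B C E
Mark G: refs=B H D, marked=B C E G
Mark D: refs=C, marked=B C D E G
Mark F: refs=null null, marked=B C D E F G
Mark H: refs=H, marked=B C D E F G H
Unmarked (collected): A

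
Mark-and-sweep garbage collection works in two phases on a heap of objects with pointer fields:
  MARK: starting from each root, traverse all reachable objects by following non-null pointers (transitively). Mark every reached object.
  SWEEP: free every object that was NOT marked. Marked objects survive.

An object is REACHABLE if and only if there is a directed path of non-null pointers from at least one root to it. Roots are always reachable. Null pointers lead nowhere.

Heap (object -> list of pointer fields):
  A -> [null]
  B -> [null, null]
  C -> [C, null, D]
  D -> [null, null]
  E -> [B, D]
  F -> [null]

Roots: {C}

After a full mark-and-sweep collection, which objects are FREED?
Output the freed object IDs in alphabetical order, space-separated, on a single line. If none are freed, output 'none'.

Answer: A B E F

Derivation:
Roots: C
Mark C: refs=C null D, marked=C
Mark D: refs=null null, marked=C D
Unmarked (collected): A B E F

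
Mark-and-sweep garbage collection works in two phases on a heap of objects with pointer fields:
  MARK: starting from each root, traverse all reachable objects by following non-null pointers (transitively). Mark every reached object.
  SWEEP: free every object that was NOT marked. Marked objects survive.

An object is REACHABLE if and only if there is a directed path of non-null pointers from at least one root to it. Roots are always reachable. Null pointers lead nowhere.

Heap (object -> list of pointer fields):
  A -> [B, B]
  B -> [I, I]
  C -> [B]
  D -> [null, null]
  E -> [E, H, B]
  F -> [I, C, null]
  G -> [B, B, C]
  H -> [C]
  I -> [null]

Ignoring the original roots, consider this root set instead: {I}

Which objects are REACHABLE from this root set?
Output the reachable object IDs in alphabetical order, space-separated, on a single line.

Answer: I

Derivation:
Roots: I
Mark I: refs=null, marked=I
Unmarked (collected): A B C D E F G H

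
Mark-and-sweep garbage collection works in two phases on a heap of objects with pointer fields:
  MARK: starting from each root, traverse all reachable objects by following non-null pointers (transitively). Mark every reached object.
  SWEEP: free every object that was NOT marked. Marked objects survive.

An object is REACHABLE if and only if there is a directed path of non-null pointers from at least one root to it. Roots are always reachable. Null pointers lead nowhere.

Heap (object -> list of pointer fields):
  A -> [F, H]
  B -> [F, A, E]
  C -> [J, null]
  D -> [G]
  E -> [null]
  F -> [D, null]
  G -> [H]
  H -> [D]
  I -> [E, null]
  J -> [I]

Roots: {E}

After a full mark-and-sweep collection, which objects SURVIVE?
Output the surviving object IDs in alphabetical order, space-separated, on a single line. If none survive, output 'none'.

Roots: E
Mark E: refs=null, marked=E
Unmarked (collected): A B C D F G H I J

Answer: E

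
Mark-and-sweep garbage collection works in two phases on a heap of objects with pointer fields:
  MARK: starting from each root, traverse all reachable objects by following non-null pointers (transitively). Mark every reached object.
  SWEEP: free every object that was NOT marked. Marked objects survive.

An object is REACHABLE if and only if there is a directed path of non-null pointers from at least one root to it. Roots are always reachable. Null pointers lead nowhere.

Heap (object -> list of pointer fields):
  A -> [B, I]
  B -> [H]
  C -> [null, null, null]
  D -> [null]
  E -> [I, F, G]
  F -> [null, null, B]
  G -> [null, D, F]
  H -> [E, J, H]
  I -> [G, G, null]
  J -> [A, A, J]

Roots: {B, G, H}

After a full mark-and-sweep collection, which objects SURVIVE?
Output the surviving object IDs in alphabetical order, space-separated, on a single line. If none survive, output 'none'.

Roots: B G H
Mark B: refs=H, marked=B
Mark G: refs=null D F, marked=B G
Mark H: refs=E J H, marked=B G H
Mark D: refs=null, marked=B D G H
Mark F: refs=null null B, marked=B D F G H
Mark E: refs=I F G, marked=B D E F G H
Mark J: refs=A A J, marked=B D E F G H J
Mark I: refs=G G null, marked=B D E F G H I J
Mark A: refs=B I, marked=A B D E F G H I J
Unmarked (collected): C

Answer: A B D E F G H I J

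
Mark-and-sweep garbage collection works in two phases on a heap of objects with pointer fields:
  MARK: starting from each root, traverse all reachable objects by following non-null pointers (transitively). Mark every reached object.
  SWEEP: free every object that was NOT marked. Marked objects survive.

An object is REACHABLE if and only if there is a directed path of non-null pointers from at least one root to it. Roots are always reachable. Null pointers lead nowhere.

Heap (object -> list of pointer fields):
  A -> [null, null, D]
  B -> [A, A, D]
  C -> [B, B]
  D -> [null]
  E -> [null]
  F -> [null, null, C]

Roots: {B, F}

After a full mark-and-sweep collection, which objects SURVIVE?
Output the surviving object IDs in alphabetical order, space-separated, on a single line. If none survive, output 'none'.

Answer: A B C D F

Derivation:
Roots: B F
Mark B: refs=A A D, marked=B
Mark F: refs=null null C, marked=B F
Mark A: refs=null null D, marked=A B F
Mark D: refs=null, marked=A B D F
Mark C: refs=B B, marked=A B C D F
Unmarked (collected): E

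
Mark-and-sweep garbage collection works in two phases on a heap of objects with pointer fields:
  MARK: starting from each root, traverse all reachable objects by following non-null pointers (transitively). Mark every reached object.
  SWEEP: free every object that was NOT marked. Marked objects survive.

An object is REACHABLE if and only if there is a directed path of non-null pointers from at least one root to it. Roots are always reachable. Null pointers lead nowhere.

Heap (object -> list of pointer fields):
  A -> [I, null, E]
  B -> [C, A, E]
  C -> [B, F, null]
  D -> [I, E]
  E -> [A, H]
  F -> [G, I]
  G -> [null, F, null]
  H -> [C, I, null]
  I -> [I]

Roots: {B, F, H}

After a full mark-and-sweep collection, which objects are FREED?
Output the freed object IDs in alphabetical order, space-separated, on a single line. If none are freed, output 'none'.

Roots: B F H
Mark B: refs=C A E, marked=B
Mark F: refs=G I, marked=B F
Mark H: refs=C I null, marked=B F H
Mark C: refs=B F null, marked=B C F H
Mark A: refs=I null E, marked=A B C F H
Mark E: refs=A H, marked=A B C E F H
Mark G: refs=null F null, marked=A B C E F G H
Mark I: refs=I, marked=A B C E F G H I
Unmarked (collected): D

Answer: D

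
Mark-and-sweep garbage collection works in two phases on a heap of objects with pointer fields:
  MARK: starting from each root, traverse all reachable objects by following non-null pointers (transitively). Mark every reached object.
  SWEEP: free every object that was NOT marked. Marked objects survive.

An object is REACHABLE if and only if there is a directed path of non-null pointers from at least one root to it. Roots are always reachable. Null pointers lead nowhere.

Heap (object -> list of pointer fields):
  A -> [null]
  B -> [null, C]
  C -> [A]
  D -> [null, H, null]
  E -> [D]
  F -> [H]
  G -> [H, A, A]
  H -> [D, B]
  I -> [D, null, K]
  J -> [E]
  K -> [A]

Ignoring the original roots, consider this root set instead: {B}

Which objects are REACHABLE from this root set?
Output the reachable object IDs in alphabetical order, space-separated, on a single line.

Roots: B
Mark B: refs=null C, marked=B
Mark C: refs=A, marked=B C
Mark A: refs=null, marked=A B C
Unmarked (collected): D E F G H I J K

Answer: A B C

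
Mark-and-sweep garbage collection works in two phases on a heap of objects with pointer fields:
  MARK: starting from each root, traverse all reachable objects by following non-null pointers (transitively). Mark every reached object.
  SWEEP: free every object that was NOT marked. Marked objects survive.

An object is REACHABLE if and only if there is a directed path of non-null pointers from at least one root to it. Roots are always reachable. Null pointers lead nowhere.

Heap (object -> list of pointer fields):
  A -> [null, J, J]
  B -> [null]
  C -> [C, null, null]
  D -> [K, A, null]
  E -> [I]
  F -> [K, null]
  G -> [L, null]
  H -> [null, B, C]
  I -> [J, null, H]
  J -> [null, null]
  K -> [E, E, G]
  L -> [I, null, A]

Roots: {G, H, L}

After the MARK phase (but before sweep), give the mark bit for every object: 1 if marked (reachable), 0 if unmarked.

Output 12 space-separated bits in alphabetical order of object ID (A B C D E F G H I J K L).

Roots: G H L
Mark G: refs=L null, marked=G
Mark H: refs=null B C, marked=G H
Mark L: refs=I null A, marked=G H L
Mark B: refs=null, marked=B G H L
Mark C: refs=C null null, marked=B C G H L
Mark I: refs=J null H, marked=B C G H I L
Mark A: refs=null J J, marked=A B C G H I L
Mark J: refs=null null, marked=A B C G H I J L
Unmarked (collected): D E F K

Answer: 1 1 1 0 0 0 1 1 1 1 0 1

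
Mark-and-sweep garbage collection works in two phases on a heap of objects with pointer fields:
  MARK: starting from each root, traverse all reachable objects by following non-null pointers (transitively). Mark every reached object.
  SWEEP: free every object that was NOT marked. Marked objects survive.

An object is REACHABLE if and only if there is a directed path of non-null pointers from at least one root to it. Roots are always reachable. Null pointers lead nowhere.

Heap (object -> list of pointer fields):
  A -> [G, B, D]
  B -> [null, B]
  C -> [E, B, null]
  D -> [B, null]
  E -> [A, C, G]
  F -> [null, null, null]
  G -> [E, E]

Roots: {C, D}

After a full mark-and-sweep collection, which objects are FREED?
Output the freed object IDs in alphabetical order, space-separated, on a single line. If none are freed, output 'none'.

Answer: F

Derivation:
Roots: C D
Mark C: refs=E B null, marked=C
Mark D: refs=B null, marked=C D
Mark E: refs=A C G, marked=C D E
Mark B: refs=null B, marked=B C D E
Mark A: refs=G B D, marked=A B C D E
Mark G: refs=E E, marked=A B C D E G
Unmarked (collected): F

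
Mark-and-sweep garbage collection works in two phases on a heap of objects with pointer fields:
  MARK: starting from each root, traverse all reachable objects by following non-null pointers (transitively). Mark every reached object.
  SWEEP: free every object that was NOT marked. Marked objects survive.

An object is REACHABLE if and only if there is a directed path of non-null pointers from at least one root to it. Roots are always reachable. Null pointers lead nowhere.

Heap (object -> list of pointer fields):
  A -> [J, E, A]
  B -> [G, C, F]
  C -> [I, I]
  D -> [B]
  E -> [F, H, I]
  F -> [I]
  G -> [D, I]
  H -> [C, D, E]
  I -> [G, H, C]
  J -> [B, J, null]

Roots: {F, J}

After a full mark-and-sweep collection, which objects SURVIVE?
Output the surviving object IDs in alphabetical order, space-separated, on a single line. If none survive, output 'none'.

Answer: B C D E F G H I J

Derivation:
Roots: F J
Mark F: refs=I, marked=F
Mark J: refs=B J null, marked=F J
Mark I: refs=G H C, marked=F I J
Mark B: refs=G C F, marked=B F I J
Mark G: refs=D I, marked=B F G I J
Mark H: refs=C D E, marked=B F G H I J
Mark C: refs=I I, marked=B C F G H I J
Mark D: refs=B, marked=B C D F G H I J
Mark E: refs=F H I, marked=B C D E F G H I J
Unmarked (collected): A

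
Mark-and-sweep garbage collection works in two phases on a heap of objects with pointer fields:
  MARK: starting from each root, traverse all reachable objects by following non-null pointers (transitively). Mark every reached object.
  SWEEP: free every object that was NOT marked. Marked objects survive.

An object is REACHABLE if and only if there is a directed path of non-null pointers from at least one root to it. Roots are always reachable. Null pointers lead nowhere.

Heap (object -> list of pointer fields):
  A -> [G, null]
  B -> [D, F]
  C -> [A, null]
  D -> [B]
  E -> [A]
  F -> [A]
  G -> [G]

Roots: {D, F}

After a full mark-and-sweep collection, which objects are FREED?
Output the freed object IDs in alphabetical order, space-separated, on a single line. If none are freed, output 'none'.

Roots: D F
Mark D: refs=B, marked=D
Mark F: refs=A, marked=D F
Mark B: refs=D F, marked=B D F
Mark A: refs=G null, marked=A B D F
Mark G: refs=G, marked=A B D F G
Unmarked (collected): C E

Answer: C E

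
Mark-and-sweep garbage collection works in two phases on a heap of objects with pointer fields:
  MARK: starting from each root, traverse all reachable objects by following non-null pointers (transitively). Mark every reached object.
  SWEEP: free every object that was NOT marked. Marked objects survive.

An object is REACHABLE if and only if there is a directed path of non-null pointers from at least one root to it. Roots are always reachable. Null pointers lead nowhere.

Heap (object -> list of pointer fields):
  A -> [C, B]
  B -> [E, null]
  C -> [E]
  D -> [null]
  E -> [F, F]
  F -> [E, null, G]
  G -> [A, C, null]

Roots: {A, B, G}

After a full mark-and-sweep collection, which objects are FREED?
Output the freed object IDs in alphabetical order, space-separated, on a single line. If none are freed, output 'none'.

Roots: A B G
Mark A: refs=C B, marked=A
Mark B: refs=E null, marked=A B
Mark G: refs=A C null, marked=A B G
Mark C: refs=E, marked=A B C G
Mark E: refs=F F, marked=A B C E G
Mark F: refs=E null G, marked=A B C E F G
Unmarked (collected): D

Answer: D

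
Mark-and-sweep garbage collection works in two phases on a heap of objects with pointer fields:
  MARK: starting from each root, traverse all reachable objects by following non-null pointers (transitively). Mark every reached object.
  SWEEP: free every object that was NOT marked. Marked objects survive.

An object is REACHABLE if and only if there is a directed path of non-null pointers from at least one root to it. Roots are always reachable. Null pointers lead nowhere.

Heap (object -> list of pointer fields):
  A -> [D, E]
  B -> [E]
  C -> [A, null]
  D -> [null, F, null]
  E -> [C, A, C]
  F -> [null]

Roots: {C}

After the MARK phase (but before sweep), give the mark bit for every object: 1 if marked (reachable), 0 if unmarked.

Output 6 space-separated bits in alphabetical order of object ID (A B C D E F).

Answer: 1 0 1 1 1 1

Derivation:
Roots: C
Mark C: refs=A null, marked=C
Mark A: refs=D E, marked=A C
Mark D: refs=null F null, marked=A C D
Mark E: refs=C A C, marked=A C D E
Mark F: refs=null, marked=A C D E F
Unmarked (collected): B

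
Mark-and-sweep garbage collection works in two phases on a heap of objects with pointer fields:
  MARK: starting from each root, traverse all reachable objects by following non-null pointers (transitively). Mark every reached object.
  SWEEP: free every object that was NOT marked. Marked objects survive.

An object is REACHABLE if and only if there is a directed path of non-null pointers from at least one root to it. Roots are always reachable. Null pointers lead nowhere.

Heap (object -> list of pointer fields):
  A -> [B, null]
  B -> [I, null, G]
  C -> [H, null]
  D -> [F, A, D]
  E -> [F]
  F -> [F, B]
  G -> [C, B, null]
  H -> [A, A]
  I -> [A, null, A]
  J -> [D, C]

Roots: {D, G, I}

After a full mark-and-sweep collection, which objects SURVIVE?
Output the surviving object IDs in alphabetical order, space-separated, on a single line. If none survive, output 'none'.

Roots: D G I
Mark D: refs=F A D, marked=D
Mark G: refs=C B null, marked=D G
Mark I: refs=A null A, marked=D G I
Mark F: refs=F B, marked=D F G I
Mark A: refs=B null, marked=A D F G I
Mark C: refs=H null, marked=A C D F G I
Mark B: refs=I null G, marked=A B C D F G I
Mark H: refs=A A, marked=A B C D F G H I
Unmarked (collected): E J

Answer: A B C D F G H I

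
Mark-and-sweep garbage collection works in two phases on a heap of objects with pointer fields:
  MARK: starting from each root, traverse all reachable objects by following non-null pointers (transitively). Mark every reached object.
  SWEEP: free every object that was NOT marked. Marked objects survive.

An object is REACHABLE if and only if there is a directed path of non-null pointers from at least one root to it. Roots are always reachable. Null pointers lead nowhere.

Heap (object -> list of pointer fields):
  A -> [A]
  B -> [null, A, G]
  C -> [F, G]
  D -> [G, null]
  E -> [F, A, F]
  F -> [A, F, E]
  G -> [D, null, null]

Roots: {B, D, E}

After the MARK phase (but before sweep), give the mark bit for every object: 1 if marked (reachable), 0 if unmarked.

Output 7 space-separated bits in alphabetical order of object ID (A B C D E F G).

Answer: 1 1 0 1 1 1 1

Derivation:
Roots: B D E
Mark B: refs=null A G, marked=B
Mark D: refs=G null, marked=B D
Mark E: refs=F A F, marked=B D E
Mark A: refs=A, marked=A B D E
Mark G: refs=D null null, marked=A B D E G
Mark F: refs=A F E, marked=A B D E F G
Unmarked (collected): C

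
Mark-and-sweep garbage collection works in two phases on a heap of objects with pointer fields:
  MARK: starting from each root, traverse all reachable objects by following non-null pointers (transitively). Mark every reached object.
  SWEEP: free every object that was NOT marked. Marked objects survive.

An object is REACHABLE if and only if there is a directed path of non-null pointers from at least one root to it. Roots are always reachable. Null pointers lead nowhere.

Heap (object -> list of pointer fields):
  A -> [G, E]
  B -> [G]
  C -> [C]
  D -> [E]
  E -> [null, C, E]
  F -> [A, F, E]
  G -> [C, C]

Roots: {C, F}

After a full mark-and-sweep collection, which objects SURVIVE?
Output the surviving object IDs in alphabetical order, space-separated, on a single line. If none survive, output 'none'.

Roots: C F
Mark C: refs=C, marked=C
Mark F: refs=A F E, marked=C F
Mark A: refs=G E, marked=A C F
Mark E: refs=null C E, marked=A C E F
Mark G: refs=C C, marked=A C E F G
Unmarked (collected): B D

Answer: A C E F G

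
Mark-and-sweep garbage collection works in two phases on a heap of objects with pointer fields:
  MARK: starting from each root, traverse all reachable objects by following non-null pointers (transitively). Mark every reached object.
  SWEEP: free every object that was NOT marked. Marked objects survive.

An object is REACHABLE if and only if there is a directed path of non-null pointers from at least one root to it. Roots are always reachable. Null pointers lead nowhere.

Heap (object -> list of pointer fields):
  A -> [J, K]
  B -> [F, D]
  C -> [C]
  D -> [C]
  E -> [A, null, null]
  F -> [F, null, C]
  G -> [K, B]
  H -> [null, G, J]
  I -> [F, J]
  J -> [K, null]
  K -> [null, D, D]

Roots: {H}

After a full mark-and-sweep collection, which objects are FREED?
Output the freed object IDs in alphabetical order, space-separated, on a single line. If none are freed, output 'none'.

Answer: A E I

Derivation:
Roots: H
Mark H: refs=null G J, marked=H
Mark G: refs=K B, marked=G H
Mark J: refs=K null, marked=G H J
Mark K: refs=null D D, marked=G H J K
Mark B: refs=F D, marked=B G H J K
Mark D: refs=C, marked=B D G H J K
Mark F: refs=F null C, marked=B D F G H J K
Mark C: refs=C, marked=B C D F G H J K
Unmarked (collected): A E I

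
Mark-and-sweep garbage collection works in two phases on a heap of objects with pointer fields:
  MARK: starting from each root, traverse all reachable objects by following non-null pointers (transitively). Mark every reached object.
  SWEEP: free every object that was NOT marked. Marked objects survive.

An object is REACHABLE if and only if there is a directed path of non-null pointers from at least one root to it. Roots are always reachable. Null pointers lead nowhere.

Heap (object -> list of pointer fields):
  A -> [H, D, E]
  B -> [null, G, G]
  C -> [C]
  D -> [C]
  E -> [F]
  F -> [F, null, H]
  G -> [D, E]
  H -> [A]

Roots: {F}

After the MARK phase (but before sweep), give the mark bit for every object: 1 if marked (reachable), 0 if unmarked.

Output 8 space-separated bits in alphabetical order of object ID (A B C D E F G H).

Roots: F
Mark F: refs=F null H, marked=F
Mark H: refs=A, marked=F H
Mark A: refs=H D E, marked=A F H
Mark D: refs=C, marked=A D F H
Mark E: refs=F, marked=A D E F H
Mark C: refs=C, marked=A C D E F H
Unmarked (collected): B G

Answer: 1 0 1 1 1 1 0 1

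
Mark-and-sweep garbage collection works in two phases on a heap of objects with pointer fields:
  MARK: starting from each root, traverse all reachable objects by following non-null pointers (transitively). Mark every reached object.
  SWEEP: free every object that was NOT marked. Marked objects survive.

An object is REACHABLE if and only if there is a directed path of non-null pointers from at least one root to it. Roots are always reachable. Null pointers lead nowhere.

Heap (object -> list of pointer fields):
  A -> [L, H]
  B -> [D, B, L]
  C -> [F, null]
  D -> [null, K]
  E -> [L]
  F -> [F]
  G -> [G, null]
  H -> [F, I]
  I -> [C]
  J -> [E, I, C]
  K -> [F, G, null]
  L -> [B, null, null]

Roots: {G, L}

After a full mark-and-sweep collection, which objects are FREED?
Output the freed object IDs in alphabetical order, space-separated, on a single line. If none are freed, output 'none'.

Roots: G L
Mark G: refs=G null, marked=G
Mark L: refs=B null null, marked=G L
Mark B: refs=D B L, marked=B G L
Mark D: refs=null K, marked=B D G L
Mark K: refs=F G null, marked=B D G K L
Mark F: refs=F, marked=B D F G K L
Unmarked (collected): A C E H I J

Answer: A C E H I J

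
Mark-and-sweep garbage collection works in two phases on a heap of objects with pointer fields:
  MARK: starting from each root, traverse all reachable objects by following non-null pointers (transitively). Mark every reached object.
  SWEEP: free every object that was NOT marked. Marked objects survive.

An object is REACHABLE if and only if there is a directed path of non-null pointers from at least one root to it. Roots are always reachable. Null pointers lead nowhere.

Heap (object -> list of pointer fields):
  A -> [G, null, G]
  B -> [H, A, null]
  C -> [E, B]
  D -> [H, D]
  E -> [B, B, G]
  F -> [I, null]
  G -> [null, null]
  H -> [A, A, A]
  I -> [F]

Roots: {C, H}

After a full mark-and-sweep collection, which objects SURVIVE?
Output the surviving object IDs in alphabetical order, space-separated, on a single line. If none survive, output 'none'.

Roots: C H
Mark C: refs=E B, marked=C
Mark H: refs=A A A, marked=C H
Mark E: refs=B B G, marked=C E H
Mark B: refs=H A null, marked=B C E H
Mark A: refs=G null G, marked=A B C E H
Mark G: refs=null null, marked=A B C E G H
Unmarked (collected): D F I

Answer: A B C E G H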